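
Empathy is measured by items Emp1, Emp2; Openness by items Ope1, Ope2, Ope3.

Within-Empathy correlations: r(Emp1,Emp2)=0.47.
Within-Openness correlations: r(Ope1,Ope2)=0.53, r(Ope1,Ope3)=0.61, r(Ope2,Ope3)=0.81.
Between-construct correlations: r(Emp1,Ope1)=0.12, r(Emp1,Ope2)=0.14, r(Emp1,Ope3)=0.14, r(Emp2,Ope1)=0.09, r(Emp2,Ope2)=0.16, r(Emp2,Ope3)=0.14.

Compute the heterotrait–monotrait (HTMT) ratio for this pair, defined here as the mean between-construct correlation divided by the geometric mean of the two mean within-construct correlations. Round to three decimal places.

Mean heterotrait r = 0.79/6 = 0.1317.
Mean within-Emp = 0.47/1 = 0.4700; mean within-Ope = 1.95/3 = 0.6500.
Geometric mean = √(0.4700 × 0.6500) = 0.5527.
HTMT = 0.1317 / 0.5527 = 0.238.

0.238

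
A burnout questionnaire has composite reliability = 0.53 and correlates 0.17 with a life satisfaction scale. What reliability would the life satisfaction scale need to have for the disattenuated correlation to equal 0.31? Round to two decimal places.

0.57

r_true = r_obs / √(r_xx · r_yy) ⇒ 0.31 = 0.17 / √(0.53 · r_yy).
√(0.53 · r_yy) = 0.17 / 0.31 = 0.5484; 0.53 · r_yy = 0.3007; r_yy = 0.3007 / 0.53 ≈ 0.57.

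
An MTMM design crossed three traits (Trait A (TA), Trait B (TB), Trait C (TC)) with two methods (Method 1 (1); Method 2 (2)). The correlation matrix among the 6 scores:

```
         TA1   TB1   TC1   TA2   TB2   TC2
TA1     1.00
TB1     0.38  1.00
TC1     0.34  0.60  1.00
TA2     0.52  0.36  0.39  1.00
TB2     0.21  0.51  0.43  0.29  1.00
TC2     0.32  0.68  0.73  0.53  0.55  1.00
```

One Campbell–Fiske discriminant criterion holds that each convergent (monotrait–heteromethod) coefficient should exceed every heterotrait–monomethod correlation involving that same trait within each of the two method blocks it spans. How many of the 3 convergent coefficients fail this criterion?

2

Convergent coefficients and their comparison sets:
TA (methods 1·2): 0.52 vs {0.38, 0.29, 0.34, 0.53} → fail.
TB (methods 1·2): 0.51 vs {0.38, 0.29, 0.60, 0.55} → fail.
TC (methods 1·2): 0.73 vs {0.34, 0.53, 0.60, 0.55} → pass.
2 of 3 fail.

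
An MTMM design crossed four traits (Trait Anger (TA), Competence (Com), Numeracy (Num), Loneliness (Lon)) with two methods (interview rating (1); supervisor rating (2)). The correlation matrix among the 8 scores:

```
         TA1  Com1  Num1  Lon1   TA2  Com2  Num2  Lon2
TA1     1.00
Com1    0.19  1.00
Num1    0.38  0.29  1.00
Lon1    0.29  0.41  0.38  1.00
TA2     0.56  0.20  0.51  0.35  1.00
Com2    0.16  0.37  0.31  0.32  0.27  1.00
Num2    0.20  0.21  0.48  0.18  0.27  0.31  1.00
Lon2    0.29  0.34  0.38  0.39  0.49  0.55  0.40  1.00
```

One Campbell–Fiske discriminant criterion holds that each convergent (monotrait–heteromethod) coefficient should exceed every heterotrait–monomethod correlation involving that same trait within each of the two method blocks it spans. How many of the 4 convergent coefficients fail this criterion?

Each convergent coefficient versus the relevant comparison correlations:
TA (methods 1·2): 0.56 vs {0.19, 0.27, 0.38, 0.27, 0.29, 0.49} → pass.
Com (methods 1·2): 0.37 vs {0.19, 0.27, 0.29, 0.31, 0.41, 0.55} → fail.
Num (methods 1·2): 0.48 vs {0.38, 0.27, 0.29, 0.31, 0.38, 0.40} → pass.
Lon (methods 1·2): 0.39 vs {0.29, 0.49, 0.41, 0.55, 0.38, 0.40} → fail.
2 of 4 fail.

2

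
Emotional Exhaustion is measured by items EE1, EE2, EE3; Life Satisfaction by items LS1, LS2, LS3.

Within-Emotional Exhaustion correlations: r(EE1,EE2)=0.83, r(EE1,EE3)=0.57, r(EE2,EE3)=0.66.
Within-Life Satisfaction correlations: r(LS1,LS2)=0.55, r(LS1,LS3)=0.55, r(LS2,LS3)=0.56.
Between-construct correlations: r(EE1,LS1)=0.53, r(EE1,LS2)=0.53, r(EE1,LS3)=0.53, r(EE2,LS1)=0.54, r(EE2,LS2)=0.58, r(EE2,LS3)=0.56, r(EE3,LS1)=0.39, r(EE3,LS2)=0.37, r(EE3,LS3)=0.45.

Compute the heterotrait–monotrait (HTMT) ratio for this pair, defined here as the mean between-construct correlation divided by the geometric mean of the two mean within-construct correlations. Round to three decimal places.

Between-construct mean = 4.48/9 = 0.4978.
Mean within-EE = 2.06/3 = 0.6867; mean within-LS = 1.66/3 = 0.5533.
Geometric mean = √(0.6867 × 0.5533) = 0.6164.
HTMT = 0.4978 / 0.6164 = 0.808.

0.808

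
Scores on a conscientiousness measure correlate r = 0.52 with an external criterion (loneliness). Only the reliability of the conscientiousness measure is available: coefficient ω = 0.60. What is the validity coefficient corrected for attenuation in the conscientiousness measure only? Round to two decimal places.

0.67

Single correction: r_c = r_obs / √r_xx = 0.52 / √0.60 = 0.52 / 0.7746 ≈ 0.67.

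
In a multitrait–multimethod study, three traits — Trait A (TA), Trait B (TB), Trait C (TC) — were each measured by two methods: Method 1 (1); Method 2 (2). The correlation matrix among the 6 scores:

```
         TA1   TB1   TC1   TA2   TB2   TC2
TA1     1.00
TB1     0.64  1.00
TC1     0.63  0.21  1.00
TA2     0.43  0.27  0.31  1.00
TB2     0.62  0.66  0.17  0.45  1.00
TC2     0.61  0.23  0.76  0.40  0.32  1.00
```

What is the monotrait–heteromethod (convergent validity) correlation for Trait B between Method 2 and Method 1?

0.66

Same trait (TB), different methods: r(TB2, TB1) = 0.66.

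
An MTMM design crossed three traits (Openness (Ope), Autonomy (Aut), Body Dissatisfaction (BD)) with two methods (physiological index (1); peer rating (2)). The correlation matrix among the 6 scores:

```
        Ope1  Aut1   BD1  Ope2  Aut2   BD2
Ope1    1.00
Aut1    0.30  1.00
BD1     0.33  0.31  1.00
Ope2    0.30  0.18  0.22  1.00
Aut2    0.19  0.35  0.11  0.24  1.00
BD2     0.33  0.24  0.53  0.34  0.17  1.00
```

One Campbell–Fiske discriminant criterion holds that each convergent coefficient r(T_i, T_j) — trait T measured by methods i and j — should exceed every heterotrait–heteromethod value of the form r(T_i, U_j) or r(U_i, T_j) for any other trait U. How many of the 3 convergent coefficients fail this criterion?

Checking each validity diagonal entry against its comparison values:
Ope (methods 1·2): 0.30 vs {0.19, 0.18, 0.33, 0.22} → fail.
Aut (methods 1·2): 0.35 vs {0.18, 0.19, 0.24, 0.11} → pass.
BD (methods 1·2): 0.53 vs {0.22, 0.33, 0.11, 0.24} → pass.
1 of 3 fail.

1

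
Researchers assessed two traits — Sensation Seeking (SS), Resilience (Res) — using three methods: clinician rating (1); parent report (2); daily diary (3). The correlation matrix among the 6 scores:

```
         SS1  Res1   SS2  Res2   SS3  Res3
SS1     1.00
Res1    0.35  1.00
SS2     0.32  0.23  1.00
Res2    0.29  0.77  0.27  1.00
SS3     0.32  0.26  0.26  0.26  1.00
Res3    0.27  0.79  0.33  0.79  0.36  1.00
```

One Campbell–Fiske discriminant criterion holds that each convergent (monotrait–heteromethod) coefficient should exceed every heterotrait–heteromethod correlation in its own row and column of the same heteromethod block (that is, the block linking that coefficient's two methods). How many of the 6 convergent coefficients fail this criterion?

Convergent coefficients and their comparison sets:
SS (methods 1·2): 0.32 vs {0.29, 0.23} → pass.
SS (methods 1·3): 0.32 vs {0.27, 0.26} → pass.
SS (methods 2·3): 0.26 vs {0.33, 0.26} → fail.
Res (methods 1·2): 0.77 vs {0.23, 0.29} → pass.
Res (methods 1·3): 0.79 vs {0.26, 0.27} → pass.
Res (methods 2·3): 0.79 vs {0.26, 0.33} → pass.
1 of 6 fail.

1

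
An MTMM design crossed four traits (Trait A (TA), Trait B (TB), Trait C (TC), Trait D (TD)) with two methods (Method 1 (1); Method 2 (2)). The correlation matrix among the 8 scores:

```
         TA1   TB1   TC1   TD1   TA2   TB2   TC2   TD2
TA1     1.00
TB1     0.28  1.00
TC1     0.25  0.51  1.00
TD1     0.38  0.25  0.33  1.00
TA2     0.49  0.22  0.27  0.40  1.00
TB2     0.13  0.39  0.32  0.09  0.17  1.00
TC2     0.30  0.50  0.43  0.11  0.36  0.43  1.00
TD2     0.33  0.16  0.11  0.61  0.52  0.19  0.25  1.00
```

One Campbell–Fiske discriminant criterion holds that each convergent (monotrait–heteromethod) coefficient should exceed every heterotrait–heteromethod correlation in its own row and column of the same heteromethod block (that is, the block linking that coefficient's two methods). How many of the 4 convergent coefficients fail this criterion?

2

Each convergent coefficient versus the relevant comparison correlations:
TA (methods 1·2): 0.49 vs {0.13, 0.22, 0.30, 0.27, 0.33, 0.40} → pass.
TB (methods 1·2): 0.39 vs {0.22, 0.13, 0.50, 0.32, 0.16, 0.09} → fail.
TC (methods 1·2): 0.43 vs {0.27, 0.30, 0.32, 0.50, 0.11, 0.11} → fail.
TD (methods 1·2): 0.61 vs {0.40, 0.33, 0.09, 0.16, 0.11, 0.11} → pass.
2 of 4 fail.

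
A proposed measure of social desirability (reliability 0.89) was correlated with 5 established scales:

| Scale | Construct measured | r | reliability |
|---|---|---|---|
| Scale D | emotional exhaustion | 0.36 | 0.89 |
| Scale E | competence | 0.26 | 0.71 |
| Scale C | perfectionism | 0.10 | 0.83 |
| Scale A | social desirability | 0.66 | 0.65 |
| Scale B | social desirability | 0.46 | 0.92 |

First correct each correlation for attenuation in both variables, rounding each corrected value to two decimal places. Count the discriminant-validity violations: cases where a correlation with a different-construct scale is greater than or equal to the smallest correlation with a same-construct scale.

Disattenuated r (r / √(r_scale · r_new)):
  Scale D (disc): 0.36 / √(0.89·0.89) = 0.40
  Scale E (disc): 0.26 / √(0.71·0.89) = 0.33
  Scale C (disc): 0.10 / √(0.83·0.89) = 0.12
  Scale A (conv): 0.66 / √(0.65·0.89) = 0.87
  Scale B (conv): 0.46 / √(0.92·0.89) = 0.51
Smallest convergent = 0.51. Discriminant values: 0.40, 0.33, 0.12; count ≥ 0.51 → 0.

0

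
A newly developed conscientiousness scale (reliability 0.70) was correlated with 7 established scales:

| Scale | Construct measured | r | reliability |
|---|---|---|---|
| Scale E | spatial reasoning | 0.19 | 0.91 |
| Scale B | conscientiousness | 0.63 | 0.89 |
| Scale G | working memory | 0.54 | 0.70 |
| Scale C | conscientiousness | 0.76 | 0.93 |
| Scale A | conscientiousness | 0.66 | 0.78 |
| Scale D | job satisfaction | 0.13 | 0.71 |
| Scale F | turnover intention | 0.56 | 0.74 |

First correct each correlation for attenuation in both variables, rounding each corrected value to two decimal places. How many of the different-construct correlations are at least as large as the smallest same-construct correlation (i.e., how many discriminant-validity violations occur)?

0

Disattenuated r (r / √(r_scale · r_new)):
  Scale E (disc): 0.19 / √(0.91·0.70) = 0.24
  Scale B (conv): 0.63 / √(0.89·0.70) = 0.80
  Scale G (disc): 0.54 / √(0.70·0.70) = 0.77
  Scale C (conv): 0.76 / √(0.93·0.70) = 0.94
  Scale A (conv): 0.66 / √(0.78·0.70) = 0.89
  Scale D (disc): 0.13 / √(0.71·0.70) = 0.18
  Scale F (disc): 0.56 / √(0.74·0.70) = 0.78
Smallest convergent = 0.80. Discriminant values: 0.24, 0.77, 0.18, 0.78; count ≥ 0.80 → 0.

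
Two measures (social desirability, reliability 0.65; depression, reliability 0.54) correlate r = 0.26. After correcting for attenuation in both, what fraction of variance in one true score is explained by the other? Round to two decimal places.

Disattenuated r = 0.26 / √(0.65 × 0.54) = 0.26 / 0.5925 = 0.4388.
Shared true-score variance = 0.4388² = 0.1925 ≈ 0.19.

0.19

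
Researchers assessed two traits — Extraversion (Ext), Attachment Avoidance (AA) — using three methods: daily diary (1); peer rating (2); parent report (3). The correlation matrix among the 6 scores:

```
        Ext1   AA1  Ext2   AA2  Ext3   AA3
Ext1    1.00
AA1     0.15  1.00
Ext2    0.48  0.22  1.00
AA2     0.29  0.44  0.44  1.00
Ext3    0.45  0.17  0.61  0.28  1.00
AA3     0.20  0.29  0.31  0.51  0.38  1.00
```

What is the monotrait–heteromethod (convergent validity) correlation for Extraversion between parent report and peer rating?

Same trait (Ext), different methods: r(Ext3, Ext2) = 0.61.

0.61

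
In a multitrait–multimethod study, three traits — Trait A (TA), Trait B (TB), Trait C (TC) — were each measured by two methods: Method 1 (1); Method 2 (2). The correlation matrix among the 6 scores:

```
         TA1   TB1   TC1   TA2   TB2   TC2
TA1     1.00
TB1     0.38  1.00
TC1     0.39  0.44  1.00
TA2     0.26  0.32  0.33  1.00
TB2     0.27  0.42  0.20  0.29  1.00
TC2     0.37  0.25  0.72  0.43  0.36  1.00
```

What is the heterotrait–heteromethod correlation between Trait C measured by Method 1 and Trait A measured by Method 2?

0.33

Different traits and methods: r(TC1, TA2) = 0.33.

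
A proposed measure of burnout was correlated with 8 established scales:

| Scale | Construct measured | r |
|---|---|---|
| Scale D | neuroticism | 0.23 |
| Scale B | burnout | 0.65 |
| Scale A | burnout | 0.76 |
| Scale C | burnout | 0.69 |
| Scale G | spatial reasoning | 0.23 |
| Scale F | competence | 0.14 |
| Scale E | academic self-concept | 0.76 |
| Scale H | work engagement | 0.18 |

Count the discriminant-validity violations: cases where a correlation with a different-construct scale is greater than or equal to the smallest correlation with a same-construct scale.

Convergent (same construct = burnout): Scale B, Scale A, Scale C.
Smallest convergent = 0.65. Discriminant values: 0.23, 0.23, 0.14, 0.76, 0.18; count ≥ 0.65 → 1.

1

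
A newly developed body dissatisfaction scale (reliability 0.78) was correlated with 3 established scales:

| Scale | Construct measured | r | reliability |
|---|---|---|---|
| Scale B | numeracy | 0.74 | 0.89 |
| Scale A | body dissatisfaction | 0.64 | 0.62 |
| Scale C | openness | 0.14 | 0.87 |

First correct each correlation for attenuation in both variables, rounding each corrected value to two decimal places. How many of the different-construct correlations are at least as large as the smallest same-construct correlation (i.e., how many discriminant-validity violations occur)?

0

Disattenuated r (r / √(r_scale · r_new)):
  Scale B (disc): 0.74 / √(0.89·0.78) = 0.89
  Scale A (conv): 0.64 / √(0.62·0.78) = 0.92
  Scale C (disc): 0.14 / √(0.87·0.78) = 0.17
Smallest convergent = 0.92. Discriminant values: 0.89, 0.17; count ≥ 0.92 → 0.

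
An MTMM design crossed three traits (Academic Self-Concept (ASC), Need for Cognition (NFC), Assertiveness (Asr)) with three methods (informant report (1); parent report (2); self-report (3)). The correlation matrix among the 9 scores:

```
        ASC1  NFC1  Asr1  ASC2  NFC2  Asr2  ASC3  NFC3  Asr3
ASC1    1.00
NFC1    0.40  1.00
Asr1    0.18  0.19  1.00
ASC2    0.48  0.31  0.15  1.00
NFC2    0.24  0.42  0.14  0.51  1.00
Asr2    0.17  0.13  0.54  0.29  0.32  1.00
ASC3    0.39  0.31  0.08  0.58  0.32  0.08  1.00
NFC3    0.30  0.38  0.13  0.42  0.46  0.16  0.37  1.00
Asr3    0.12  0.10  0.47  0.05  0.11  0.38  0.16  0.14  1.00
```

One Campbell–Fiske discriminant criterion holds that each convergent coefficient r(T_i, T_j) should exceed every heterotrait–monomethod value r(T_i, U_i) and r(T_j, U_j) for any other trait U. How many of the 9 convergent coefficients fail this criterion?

5

Checking each validity diagonal entry against its comparison values:
ASC (methods 1·2): 0.48 vs {0.40, 0.51, 0.18, 0.29} → fail.
ASC (methods 1·3): 0.39 vs {0.40, 0.37, 0.18, 0.16} → fail.
ASC (methods 2·3): 0.58 vs {0.51, 0.37, 0.29, 0.16} → pass.
NFC (methods 1·2): 0.42 vs {0.40, 0.51, 0.19, 0.32} → fail.
NFC (methods 1·3): 0.38 vs {0.40, 0.37, 0.19, 0.14} → fail.
NFC (methods 2·3): 0.46 vs {0.51, 0.37, 0.32, 0.14} → fail.
Asr (methods 1·2): 0.54 vs {0.18, 0.29, 0.19, 0.32} → pass.
Asr (methods 1·3): 0.47 vs {0.18, 0.16, 0.19, 0.14} → pass.
Asr (methods 2·3): 0.38 vs {0.29, 0.16, 0.32, 0.14} → pass.
5 of 9 fail.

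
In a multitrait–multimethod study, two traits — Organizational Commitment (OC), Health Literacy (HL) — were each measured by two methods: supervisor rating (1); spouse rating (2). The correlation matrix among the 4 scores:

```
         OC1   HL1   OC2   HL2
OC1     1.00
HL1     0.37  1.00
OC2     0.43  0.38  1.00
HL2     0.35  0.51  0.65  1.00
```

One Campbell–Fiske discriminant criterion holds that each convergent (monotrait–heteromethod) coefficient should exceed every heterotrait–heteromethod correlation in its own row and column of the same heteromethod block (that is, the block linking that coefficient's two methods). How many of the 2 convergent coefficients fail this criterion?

0

Checking each validity diagonal entry against its comparison values:
OC (methods 1·2): 0.43 vs {0.35, 0.38} → pass.
HL (methods 1·2): 0.51 vs {0.38, 0.35} → pass.
0 of 2 fail.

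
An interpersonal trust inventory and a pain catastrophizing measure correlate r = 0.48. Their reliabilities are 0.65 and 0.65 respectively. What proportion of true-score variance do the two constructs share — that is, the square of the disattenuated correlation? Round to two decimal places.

0.55

Disattenuated r = 0.48 / √(0.65 × 0.65) = 0.48 / 0.6500 = 0.7385.
Shared true-score variance = 0.7385² = 0.5454 ≈ 0.55.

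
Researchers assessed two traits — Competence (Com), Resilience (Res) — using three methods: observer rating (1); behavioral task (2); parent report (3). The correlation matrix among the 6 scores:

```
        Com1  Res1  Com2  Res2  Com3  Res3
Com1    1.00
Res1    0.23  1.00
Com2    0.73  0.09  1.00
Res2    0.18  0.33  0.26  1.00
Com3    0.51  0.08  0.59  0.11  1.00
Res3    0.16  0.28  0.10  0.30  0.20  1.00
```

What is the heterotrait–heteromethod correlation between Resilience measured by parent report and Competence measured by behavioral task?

0.10

Different traits and methods: r(Res3, Com2) = 0.10.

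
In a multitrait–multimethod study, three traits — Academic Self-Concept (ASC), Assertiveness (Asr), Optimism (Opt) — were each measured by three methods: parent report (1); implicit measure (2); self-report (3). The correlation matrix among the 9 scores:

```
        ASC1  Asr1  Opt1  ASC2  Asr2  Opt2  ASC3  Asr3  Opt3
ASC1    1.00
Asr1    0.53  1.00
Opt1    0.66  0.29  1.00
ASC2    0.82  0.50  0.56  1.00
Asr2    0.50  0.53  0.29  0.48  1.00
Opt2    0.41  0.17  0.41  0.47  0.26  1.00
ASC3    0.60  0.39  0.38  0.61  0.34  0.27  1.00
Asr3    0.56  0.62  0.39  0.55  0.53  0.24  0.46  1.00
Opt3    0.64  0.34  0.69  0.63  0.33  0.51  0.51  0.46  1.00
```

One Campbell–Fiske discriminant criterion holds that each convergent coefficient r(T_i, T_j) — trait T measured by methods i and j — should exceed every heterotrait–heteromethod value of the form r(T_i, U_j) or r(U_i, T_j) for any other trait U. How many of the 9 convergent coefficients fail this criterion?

Convergent coefficients and their comparison sets:
ASC (methods 1·2): 0.82 vs {0.50, 0.50, 0.41, 0.56} → pass.
ASC (methods 1·3): 0.60 vs {0.56, 0.39, 0.64, 0.38} → fail.
ASC (methods 2·3): 0.61 vs {0.55, 0.34, 0.63, 0.27} → fail.
Asr (methods 1·2): 0.53 vs {0.50, 0.50, 0.17, 0.29} → pass.
Asr (methods 1·3): 0.62 vs {0.39, 0.56, 0.34, 0.39} → pass.
Asr (methods 2·3): 0.53 vs {0.34, 0.55, 0.33, 0.24} → fail.
Opt (methods 1·2): 0.41 vs {0.56, 0.41, 0.29, 0.17} → fail.
Opt (methods 1·3): 0.69 vs {0.38, 0.64, 0.39, 0.34} → pass.
Opt (methods 2·3): 0.51 vs {0.27, 0.63, 0.24, 0.33} → fail.
5 of 9 fail.

5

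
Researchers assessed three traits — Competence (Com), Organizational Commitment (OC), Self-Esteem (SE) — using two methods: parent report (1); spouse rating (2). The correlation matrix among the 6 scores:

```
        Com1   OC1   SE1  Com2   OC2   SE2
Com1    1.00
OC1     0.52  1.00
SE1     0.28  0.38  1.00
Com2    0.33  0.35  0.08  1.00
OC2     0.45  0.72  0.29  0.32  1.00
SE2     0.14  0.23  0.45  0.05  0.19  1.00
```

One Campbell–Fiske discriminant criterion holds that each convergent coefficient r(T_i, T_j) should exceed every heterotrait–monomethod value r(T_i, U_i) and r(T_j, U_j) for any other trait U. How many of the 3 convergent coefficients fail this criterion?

1

Checking each validity diagonal entry against its comparison values:
Com (methods 1·2): 0.33 vs {0.52, 0.32, 0.28, 0.05} → fail.
OC (methods 1·2): 0.72 vs {0.52, 0.32, 0.38, 0.19} → pass.
SE (methods 1·2): 0.45 vs {0.28, 0.05, 0.38, 0.19} → pass.
1 of 3 fail.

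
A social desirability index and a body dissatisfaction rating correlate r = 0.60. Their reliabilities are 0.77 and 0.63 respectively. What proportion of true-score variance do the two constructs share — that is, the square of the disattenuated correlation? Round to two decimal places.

0.74

Disattenuated r = 0.60 / √(0.77 × 0.63) = 0.60 / 0.6965 = 0.8615.
Shared true-score variance = 0.8615² = 0.7422 ≈ 0.74.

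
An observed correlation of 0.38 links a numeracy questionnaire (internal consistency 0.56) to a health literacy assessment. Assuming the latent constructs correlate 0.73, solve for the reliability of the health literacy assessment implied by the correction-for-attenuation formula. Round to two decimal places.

0.48

r_true = r_obs / √(r_xx · r_yy) ⇒ 0.73 = 0.38 / √(0.56 · r_yy).
√(0.56 · r_yy) = 0.38 / 0.73 = 0.5205; 0.56 · r_yy = 0.2709; r_yy = 0.2709 / 0.56 ≈ 0.48.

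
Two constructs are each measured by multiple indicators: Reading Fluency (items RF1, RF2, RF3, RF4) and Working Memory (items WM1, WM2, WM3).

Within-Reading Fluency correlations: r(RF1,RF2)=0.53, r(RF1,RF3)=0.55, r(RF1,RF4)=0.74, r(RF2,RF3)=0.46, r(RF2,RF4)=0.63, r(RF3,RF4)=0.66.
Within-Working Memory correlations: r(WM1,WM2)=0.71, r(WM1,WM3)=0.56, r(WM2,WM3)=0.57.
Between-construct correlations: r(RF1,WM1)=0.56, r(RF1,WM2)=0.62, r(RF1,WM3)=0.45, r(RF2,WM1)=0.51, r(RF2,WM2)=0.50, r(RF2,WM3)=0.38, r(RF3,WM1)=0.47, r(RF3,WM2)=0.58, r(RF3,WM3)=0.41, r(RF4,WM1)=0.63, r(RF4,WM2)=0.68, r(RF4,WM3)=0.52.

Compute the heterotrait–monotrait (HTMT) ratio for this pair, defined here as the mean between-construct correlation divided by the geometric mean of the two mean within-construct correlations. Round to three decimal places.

0.870

Between-construct mean = 6.31/12 = 0.5258.
Mean within-RF = 3.57/6 = 0.5950; mean within-WM = 1.84/3 = 0.6133.
Geometric mean = √(0.5950 × 0.6133) = 0.6041.
HTMT = 0.5258 / 0.6041 = 0.870.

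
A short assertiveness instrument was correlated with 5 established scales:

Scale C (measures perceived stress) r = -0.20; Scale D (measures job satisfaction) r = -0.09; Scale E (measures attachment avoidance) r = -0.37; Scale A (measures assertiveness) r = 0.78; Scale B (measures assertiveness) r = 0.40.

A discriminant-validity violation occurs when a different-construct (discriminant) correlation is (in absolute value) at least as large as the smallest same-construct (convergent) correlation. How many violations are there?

0

Convergent (same construct = assertiveness): Scale A, Scale B.
Smallest convergent = 0.40. Discriminant |r|: 0.20, 0.09, 0.37; count ≥ 0.40 → 0.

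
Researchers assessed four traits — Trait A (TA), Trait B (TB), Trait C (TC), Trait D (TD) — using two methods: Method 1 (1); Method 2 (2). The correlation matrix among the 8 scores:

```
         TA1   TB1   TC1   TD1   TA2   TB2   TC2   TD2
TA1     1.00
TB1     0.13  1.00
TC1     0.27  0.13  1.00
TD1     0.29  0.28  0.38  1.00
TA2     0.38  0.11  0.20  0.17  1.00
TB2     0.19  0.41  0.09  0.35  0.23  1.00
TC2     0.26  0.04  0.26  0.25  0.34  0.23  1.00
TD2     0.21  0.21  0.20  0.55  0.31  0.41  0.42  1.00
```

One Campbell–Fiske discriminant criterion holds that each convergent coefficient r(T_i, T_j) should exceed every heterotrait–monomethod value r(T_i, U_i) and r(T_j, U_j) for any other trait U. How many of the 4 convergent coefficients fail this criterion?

2

Checking each validity diagonal entry against its comparison values:
TA (methods 1·2): 0.38 vs {0.13, 0.23, 0.27, 0.34, 0.29, 0.31} → pass.
TB (methods 1·2): 0.41 vs {0.13, 0.23, 0.13, 0.23, 0.28, 0.41} → fail.
TC (methods 1·2): 0.26 vs {0.27, 0.34, 0.13, 0.23, 0.38, 0.42} → fail.
TD (methods 1·2): 0.55 vs {0.29, 0.31, 0.28, 0.41, 0.38, 0.42} → pass.
2 of 4 fail.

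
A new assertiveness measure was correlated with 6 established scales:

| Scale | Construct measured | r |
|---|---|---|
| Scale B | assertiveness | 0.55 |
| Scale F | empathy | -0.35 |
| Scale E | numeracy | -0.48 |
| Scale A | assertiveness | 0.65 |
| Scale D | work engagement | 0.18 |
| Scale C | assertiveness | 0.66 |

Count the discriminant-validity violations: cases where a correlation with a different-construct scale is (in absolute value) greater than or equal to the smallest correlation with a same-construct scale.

0

Convergent (same construct = assertiveness): Scale B, Scale A, Scale C.
Smallest convergent = 0.55. Discriminant |r|: 0.35, 0.48, 0.18; count ≥ 0.55 → 0.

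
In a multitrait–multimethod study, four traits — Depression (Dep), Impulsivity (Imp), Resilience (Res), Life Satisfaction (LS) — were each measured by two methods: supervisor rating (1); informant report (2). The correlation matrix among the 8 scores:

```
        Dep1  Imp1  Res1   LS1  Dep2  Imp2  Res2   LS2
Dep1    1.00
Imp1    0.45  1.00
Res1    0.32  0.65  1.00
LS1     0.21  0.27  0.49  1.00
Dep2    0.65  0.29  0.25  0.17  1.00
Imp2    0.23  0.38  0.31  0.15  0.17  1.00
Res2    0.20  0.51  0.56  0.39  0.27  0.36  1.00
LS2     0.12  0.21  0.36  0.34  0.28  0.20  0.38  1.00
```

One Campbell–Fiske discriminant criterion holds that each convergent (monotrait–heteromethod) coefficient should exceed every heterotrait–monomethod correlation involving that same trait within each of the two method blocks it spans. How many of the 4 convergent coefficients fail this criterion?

Convergent coefficients and their comparison sets:
Dep (methods 1·2): 0.65 vs {0.45, 0.17, 0.32, 0.27, 0.21, 0.28} → pass.
Imp (methods 1·2): 0.38 vs {0.45, 0.17, 0.65, 0.36, 0.27, 0.20} → fail.
Res (methods 1·2): 0.56 vs {0.32, 0.27, 0.65, 0.36, 0.49, 0.38} → fail.
LS (methods 1·2): 0.34 vs {0.21, 0.28, 0.27, 0.20, 0.49, 0.38} → fail.
3 of 4 fail.

3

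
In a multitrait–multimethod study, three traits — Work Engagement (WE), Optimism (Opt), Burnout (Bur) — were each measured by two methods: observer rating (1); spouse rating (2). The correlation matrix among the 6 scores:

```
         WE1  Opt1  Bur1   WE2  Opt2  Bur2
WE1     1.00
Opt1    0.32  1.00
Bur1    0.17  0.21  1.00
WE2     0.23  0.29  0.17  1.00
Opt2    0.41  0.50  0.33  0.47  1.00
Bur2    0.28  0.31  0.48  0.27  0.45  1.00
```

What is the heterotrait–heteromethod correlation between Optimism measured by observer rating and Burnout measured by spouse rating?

0.31

Different traits and methods: r(Opt1, Bur2) = 0.31.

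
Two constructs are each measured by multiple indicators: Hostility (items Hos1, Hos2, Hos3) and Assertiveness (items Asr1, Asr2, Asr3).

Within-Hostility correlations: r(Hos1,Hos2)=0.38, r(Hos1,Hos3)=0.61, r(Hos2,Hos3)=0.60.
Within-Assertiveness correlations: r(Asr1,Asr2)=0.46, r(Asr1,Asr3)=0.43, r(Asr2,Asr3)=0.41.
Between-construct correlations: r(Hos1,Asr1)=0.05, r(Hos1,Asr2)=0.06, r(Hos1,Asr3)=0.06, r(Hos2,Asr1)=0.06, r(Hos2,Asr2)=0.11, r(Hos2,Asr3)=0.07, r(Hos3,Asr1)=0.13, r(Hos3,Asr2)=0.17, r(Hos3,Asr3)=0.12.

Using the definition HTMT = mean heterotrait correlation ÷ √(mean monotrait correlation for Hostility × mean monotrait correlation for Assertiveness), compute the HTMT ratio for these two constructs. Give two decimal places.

0.19

Mean between = 0.83/9 = 0.0922.
Mean within-Hos = 1.59/3 = 0.5300; mean within-Asr = 1.30/3 = 0.4333.
Geometric mean = √(0.5300 × 0.4333) = 0.4792.
HTMT = 0.0922 / 0.4792 = 0.19.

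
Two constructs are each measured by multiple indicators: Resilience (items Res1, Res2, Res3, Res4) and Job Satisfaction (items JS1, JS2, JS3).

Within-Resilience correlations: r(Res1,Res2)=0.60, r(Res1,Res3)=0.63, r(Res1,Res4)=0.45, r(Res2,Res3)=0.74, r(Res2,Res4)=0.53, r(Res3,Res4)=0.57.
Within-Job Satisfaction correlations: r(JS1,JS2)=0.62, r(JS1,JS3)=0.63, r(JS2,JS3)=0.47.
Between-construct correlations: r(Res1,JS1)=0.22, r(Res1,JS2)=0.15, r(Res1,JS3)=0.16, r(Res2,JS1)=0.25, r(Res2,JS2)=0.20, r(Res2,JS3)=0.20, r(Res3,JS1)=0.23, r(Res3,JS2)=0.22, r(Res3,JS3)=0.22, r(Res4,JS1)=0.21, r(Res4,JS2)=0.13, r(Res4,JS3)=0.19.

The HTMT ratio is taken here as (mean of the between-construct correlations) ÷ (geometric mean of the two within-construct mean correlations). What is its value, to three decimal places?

0.342

Between-construct mean = 2.38/12 = 0.1983.
Mean within-Res = 3.52/6 = 0.5867; mean within-JS = 1.72/3 = 0.5733.
Geometric mean = √(0.5867 × 0.5733) = 0.5800.
HTMT = 0.1983 / 0.5800 = 0.342.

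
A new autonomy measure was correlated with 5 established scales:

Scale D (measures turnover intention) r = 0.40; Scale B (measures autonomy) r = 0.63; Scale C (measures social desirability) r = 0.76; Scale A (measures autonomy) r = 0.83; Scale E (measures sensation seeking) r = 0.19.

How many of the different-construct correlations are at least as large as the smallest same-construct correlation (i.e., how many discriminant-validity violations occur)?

1

Convergent (same construct = autonomy): Scale B, Scale A.
Smallest convergent = 0.63. Discriminant values: 0.40, 0.76, 0.19; count ≥ 0.63 → 1.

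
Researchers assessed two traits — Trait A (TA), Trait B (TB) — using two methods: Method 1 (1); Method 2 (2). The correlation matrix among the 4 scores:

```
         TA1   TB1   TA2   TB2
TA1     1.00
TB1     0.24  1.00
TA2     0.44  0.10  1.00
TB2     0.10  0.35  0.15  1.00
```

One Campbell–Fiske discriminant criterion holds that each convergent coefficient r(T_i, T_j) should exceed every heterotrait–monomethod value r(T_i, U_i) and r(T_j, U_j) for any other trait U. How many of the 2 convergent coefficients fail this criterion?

0

Checking each validity diagonal entry against its comparison values:
TA (methods 1·2): 0.44 vs {0.24, 0.15} → pass.
TB (methods 1·2): 0.35 vs {0.24, 0.15} → pass.
0 of 2 fail.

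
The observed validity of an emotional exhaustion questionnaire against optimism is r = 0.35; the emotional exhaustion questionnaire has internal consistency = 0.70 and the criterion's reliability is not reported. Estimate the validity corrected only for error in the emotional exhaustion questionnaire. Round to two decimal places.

Single correction: r_c = r_obs / √r_xx = 0.35 / √0.70 = 0.35 / 0.8367 ≈ 0.42.

0.42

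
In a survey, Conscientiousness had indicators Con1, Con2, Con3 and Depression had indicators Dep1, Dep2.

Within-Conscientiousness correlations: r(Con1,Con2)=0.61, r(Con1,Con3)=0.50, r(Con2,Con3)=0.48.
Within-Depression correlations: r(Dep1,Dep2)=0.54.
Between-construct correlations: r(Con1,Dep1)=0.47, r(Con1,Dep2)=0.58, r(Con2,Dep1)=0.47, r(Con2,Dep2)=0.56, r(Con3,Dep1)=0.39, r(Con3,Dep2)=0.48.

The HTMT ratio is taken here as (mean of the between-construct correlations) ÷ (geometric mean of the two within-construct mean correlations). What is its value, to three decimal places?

0.919

Mean between = 2.95/6 = 0.4917.
Mean within-Con = 1.59/3 = 0.5300; mean within-Dep = 0.54/1 = 0.5400.
Geometric mean = √(0.5300 × 0.5400) = 0.5350.
HTMT = 0.4917 / 0.5350 = 0.919.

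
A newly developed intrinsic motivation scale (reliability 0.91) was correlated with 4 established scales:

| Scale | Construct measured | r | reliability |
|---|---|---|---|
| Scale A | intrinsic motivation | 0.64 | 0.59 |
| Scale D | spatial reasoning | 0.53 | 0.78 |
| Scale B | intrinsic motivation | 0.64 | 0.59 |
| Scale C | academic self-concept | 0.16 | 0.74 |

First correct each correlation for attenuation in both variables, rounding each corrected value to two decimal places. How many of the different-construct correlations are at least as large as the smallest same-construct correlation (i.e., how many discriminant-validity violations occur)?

Disattenuated r (r / √(r_scale · r_new)):
  Scale A (conv): 0.64 / √(0.59·0.91) = 0.87
  Scale D (disc): 0.53 / √(0.78·0.91) = 0.63
  Scale B (conv): 0.64 / √(0.59·0.91) = 0.87
  Scale C (disc): 0.16 / √(0.74·0.91) = 0.19
Smallest convergent = 0.87. Discriminant values: 0.63, 0.19; count ≥ 0.87 → 0.

0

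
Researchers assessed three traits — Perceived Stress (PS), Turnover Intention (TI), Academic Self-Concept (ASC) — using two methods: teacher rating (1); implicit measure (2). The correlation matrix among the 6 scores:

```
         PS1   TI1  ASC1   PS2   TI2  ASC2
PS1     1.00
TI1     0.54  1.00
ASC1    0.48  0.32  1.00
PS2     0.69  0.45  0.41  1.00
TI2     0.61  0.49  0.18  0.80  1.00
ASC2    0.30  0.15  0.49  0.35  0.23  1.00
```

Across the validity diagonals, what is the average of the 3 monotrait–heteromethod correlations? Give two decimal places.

0.56

Convergent values: 0.69, 0.49, 0.49; mean = 1.67/3 = 0.56.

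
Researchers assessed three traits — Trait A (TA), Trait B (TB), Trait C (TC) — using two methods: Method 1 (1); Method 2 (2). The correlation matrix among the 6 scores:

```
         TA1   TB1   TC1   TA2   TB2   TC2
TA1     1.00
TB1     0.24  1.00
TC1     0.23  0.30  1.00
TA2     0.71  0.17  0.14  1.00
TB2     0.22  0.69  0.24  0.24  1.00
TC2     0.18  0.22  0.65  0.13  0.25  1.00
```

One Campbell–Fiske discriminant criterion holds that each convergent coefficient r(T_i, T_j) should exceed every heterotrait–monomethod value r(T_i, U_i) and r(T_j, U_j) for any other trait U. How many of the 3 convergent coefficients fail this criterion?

0

Checking each validity diagonal entry against its comparison values:
TA (methods 1·2): 0.71 vs {0.24, 0.24, 0.23, 0.13} → pass.
TB (methods 1·2): 0.69 vs {0.24, 0.24, 0.30, 0.25} → pass.
TC (methods 1·2): 0.65 vs {0.23, 0.13, 0.30, 0.25} → pass.
0 of 3 fail.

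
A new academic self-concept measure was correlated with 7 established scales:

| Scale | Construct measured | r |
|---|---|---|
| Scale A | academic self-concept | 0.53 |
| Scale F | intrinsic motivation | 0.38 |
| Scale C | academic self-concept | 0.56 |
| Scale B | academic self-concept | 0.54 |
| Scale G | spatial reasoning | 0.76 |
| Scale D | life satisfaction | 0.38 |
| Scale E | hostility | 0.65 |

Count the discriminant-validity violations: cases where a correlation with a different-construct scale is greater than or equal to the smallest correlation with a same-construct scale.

Convergent (same construct = academic self-concept): Scale A, Scale C, Scale B.
Smallest convergent = 0.53. Discriminant values: 0.38, 0.76, 0.38, 0.65; count ≥ 0.53 → 2.

2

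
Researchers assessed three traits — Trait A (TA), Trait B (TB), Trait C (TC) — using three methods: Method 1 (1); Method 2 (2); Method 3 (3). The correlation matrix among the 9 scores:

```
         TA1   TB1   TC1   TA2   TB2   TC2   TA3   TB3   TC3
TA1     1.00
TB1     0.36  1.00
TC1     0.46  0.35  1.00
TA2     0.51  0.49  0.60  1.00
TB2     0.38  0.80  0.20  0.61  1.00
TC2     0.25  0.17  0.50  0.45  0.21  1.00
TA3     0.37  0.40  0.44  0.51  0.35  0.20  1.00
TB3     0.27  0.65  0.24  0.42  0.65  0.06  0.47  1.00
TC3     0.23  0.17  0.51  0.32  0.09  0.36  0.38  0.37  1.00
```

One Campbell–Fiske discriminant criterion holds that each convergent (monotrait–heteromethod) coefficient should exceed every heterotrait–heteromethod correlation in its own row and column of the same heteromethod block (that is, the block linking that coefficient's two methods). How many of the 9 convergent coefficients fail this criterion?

3

Each convergent coefficient versus the relevant comparison correlations:
TA (methods 1·2): 0.51 vs {0.38, 0.49, 0.25, 0.60} → fail.
TA (methods 1·3): 0.37 vs {0.27, 0.40, 0.23, 0.44} → fail.
TA (methods 2·3): 0.51 vs {0.42, 0.35, 0.32, 0.20} → pass.
TB (methods 1·2): 0.80 vs {0.49, 0.38, 0.17, 0.20} → pass.
TB (methods 1·3): 0.65 vs {0.40, 0.27, 0.17, 0.24} → pass.
TB (methods 2·3): 0.65 vs {0.35, 0.42, 0.09, 0.06} → pass.
TC (methods 1·2): 0.50 vs {0.60, 0.25, 0.20, 0.17} → fail.
TC (methods 1·3): 0.51 vs {0.44, 0.23, 0.24, 0.17} → pass.
TC (methods 2·3): 0.36 vs {0.20, 0.32, 0.06, 0.09} → pass.
3 of 9 fail.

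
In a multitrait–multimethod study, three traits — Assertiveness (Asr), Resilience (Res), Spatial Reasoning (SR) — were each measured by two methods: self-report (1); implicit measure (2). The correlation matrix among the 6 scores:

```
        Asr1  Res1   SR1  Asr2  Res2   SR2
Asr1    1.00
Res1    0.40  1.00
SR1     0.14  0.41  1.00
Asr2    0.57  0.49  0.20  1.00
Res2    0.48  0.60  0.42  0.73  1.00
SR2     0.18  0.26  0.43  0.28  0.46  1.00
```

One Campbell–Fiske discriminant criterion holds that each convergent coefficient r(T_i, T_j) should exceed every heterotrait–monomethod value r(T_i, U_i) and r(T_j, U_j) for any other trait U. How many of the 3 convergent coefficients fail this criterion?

Convergent coefficients and their comparison sets:
Asr (methods 1·2): 0.57 vs {0.40, 0.73, 0.14, 0.28} → fail.
Res (methods 1·2): 0.60 vs {0.40, 0.73, 0.41, 0.46} → fail.
SR (methods 1·2): 0.43 vs {0.14, 0.28, 0.41, 0.46} → fail.
3 of 3 fail.

3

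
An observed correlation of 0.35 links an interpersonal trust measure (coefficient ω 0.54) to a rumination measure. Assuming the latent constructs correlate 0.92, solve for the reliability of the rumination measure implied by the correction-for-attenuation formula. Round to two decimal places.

0.27

r_true = r_obs / √(r_xx · r_yy) ⇒ 0.92 = 0.35 / √(0.54 · r_yy).
√(0.54 · r_yy) = 0.35 / 0.92 = 0.3804; 0.54 · r_yy = 0.1447; r_yy = 0.1447 / 0.54 ≈ 0.27.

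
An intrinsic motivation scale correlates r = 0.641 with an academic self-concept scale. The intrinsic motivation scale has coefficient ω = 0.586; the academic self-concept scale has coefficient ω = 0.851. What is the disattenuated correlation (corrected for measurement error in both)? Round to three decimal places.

0.908

r_true = r_obs / √(r_xx · r_yy) = 0.641 / √(0.586 × 0.851) = 0.641 / √0.498686 = 0.641 / 0.7062 ≈ 0.908.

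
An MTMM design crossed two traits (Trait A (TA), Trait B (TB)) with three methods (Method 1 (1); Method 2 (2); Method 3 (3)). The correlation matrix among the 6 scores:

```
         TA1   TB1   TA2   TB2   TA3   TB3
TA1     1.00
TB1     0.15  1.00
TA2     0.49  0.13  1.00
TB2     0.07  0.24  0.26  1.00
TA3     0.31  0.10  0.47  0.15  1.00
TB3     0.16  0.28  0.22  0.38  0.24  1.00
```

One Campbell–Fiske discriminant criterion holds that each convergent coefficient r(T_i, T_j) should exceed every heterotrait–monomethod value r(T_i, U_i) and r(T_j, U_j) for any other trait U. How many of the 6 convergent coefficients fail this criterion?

Each convergent coefficient versus the relevant comparison correlations:
TA (methods 1·2): 0.49 vs {0.15, 0.26} → pass.
TA (methods 1·3): 0.31 vs {0.15, 0.24} → pass.
TA (methods 2·3): 0.47 vs {0.26, 0.24} → pass.
TB (methods 1·2): 0.24 vs {0.15, 0.26} → fail.
TB (methods 1·3): 0.28 vs {0.15, 0.24} → pass.
TB (methods 2·3): 0.38 vs {0.26, 0.24} → pass.
1 of 6 fail.

1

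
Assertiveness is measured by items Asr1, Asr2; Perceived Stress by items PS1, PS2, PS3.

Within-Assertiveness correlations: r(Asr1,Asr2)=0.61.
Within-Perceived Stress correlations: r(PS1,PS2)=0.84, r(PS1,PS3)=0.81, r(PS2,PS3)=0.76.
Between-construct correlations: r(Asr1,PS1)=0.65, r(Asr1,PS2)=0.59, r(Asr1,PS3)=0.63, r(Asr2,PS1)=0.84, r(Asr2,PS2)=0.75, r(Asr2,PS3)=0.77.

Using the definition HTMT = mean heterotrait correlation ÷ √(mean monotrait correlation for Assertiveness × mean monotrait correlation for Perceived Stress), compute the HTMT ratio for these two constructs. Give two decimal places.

Mean heterotrait r = 4.23/6 = 0.7050.
Mean within-Asr = 0.61/1 = 0.6100; mean within-PS = 2.41/3 = 0.8033.
Geometric mean = √(0.6100 × 0.8033) = 0.7000.
HTMT = 0.7050 / 0.7000 = 1.01.

1.01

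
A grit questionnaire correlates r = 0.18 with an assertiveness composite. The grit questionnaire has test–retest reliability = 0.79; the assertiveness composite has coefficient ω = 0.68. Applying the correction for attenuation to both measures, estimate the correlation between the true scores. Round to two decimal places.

0.25

r_true = r_obs / √(r_xx · r_yy) = 0.18 / √(0.79 × 0.68) = 0.18 / √0.5372 = 0.18 / 0.7329 ≈ 0.25.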